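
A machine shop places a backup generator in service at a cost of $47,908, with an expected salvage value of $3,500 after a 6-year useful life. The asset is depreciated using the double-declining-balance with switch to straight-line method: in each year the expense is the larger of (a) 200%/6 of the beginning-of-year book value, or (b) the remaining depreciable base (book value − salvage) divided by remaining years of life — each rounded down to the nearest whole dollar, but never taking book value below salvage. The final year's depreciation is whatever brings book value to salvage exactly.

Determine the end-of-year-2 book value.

$21,293

Depreciable base = $47,908 − $3,500 = $44,408.
Year 1: DB = ⌊$47,908 × 200%/6⌋ = $15,969; SL = ⌊$44,408/6⌋ = $7,401 → take DB $15,969. Book value $31,939.
Year 2: DB = ⌊$31,939 × 200%/6⌋ = $10,646; SL = ⌊$28,439/5⌋ = $5,687 → take DB $10,646. Book value $21,293.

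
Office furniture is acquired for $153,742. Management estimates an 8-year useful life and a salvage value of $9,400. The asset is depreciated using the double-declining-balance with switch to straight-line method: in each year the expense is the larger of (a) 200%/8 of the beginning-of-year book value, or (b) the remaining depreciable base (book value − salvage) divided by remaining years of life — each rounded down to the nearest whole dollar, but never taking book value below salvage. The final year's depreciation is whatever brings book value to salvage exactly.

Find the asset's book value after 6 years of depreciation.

Depreciable base = $153,742 − $9,400 = $144,342.
Year 1: DB = ⌊$153,742 × 200%/8⌋ = $38,435; SL = ⌊$144,342/8⌋ = $18,042 → take DB $38,435. Book value $115,307.
Year 2: DB = ⌊$115,307 × 200%/8⌋ = $28,826; SL = ⌊$105,907/7⌋ = $15,129 → take DB $28,826. Book value $86,481.
Year 3: DB = ⌊$86,481 × 200%/8⌋ = $21,620; SL = ⌊$77,081/6⌋ = $12,846 → take DB $21,620. Book value $64,861.
Year 4: DB = ⌊$64,861 × 200%/8⌋ = $16,215; SL = ⌊$55,461/5⌋ = $11,092 → take DB $16,215. Book value $48,646.
Year 5: DB = ⌊$48,646 × 200%/8⌋ = $12,161; SL = ⌊$39,246/4⌋ = $9,811 → take DB $12,161. Book value $36,485.
Year 6: DB = ⌊$36,485 × 200%/8⌋ = $9,121; SL = ⌊$27,085/3⌋ = $9,028 → take DB $9,121. Book value $27,364.

$27,364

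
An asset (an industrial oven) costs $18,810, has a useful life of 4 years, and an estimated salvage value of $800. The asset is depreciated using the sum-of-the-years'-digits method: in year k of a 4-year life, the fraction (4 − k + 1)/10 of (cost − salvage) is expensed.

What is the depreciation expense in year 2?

Depreciable base = $18,810 − $800 = $18,010.
Sum of the years' digits = 4+3+2+1 = 10.
Year 1: $18,010 × 4/10 = $7,204. Book value $11,606.
Year 2: $18,010 × 3/10 = $5,403. Book value $6,203.

$5,403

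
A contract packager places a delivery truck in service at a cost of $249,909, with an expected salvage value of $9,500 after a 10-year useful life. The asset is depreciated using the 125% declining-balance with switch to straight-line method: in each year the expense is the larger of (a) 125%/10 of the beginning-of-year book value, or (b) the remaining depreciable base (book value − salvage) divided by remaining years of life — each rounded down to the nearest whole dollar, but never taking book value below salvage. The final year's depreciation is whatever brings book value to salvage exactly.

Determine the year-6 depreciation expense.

Depreciable base = $249,909 − $9,500 = $240,409.
Year 1: DB = ⌊$249,909 × 125%/10⌋ = $31,238; SL = ⌊$240,409/10⌋ = $24,040 → take DB $31,238. Book value $218,671.
Year 2: DB = ⌊$218,671 × 125%/10⌋ = $27,333; SL = ⌊$209,171/9⌋ = $23,241 → take DB $27,333. Book value $191,338.
Year 3: DB = ⌊$191,338 × 125%/10⌋ = $23,917; SL = ⌊$181,838/8⌋ = $22,729 → take DB $23,917. Book value $167,421.
Year 4: DB = ⌊$167,421 × 125%/10⌋ = $20,927; SL = ⌊$157,921/7⌋ = $22,560 → take SL $22,560. Book value $144,861.
Year 5: DB = ⌊$144,861 × 125%/10⌋ = $18,107; SL = ⌊$135,361/6⌋ = $22,560 → take SL $22,560. Book value $122,301.
Year 6: DB = ⌊$122,301 × 125%/10⌋ = $15,287; SL = ⌊$112,801/5⌋ = $22,560 → take SL $22,560. Book value $99,741.

$22,560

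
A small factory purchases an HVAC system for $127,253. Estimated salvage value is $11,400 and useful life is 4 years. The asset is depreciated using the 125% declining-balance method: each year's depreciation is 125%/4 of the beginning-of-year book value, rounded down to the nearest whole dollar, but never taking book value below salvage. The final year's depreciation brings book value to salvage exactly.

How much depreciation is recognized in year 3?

Depreciable base = $127,253 − $11,400 = $115,853.
Year 1: ⌊$127,253 × 125%/4⌋ = $39,766. Book value $87,487.
Year 2: ⌊$87,487 × 125%/4⌋ = $27,339. Book value $60,148.
Year 3: ⌊$60,148 × 125%/4⌋ = $18,796. Book value $41,352.

$18,796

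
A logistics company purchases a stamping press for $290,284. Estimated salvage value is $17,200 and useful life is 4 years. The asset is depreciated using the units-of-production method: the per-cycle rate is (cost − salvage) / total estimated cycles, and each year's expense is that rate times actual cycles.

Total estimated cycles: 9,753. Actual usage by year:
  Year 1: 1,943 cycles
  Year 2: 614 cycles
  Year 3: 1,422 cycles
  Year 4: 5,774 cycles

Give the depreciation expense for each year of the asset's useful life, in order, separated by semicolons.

Depreciable base = $290,284 − $17,200 = $273,084.
Rate = $273,084 / 9,753 cycles = $28 per cycle.
Year 1: 1,943 × $28 = $54,404. Book value $235,880.
Year 2: 614 × $28 = $17,192. Book value $218,688.
Year 3: 1,422 × $28 = $39,816. Book value $178,872.
Year 4: 5,774 × $28 = $161,672. Book value $17,200.

$54,404; $17,192; $39,816; $161,672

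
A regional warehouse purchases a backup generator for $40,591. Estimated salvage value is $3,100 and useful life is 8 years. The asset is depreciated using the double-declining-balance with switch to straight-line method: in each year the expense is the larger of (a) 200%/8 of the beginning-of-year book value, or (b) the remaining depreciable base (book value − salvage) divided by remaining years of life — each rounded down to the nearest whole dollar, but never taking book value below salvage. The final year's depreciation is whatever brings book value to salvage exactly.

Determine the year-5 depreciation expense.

$3,211

Depreciable base = $40,591 − $3,100 = $37,491.
Year 1: DB = ⌊$40,591 × 200%/8⌋ = $10,147; SL = ⌊$37,491/8⌋ = $4,686 → take DB $10,147. Book value $30,444.
Year 2: DB = ⌊$30,444 × 200%/8⌋ = $7,611; SL = ⌊$27,344/7⌋ = $3,906 → take DB $7,611. Book value $22,833.
Year 3: DB = ⌊$22,833 × 200%/8⌋ = $5,708; SL = ⌊$19,733/6⌋ = $3,288 → take DB $5,708. Book value $17,125.
Year 4: DB = ⌊$17,125 × 200%/8⌋ = $4,281; SL = ⌊$14,025/5⌋ = $2,805 → take DB $4,281. Book value $12,844.
Year 5: DB = ⌊$12,844 × 200%/8⌋ = $3,211; SL = ⌊$9,744/4⌋ = $2,436 → take DB $3,211. Book value $9,633.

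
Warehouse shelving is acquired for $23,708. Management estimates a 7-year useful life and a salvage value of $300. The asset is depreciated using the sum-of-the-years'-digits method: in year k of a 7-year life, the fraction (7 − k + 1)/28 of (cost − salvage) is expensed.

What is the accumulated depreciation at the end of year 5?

$20,900

Depreciable base = $23,708 − $300 = $23,408.
Sum of the years' digits = 7+6+5+4+3+2+1 = 28.
Year 1: $23,408 × 7/28 = $5,852. Book value $17,856.
Year 2: $23,408 × 6/28 = $5,016. Book value $12,840.
Year 3: $23,408 × 5/28 = $4,180. Book value $8,660.
Year 4: $23,408 × 4/28 = $3,344. Book value $5,316.
Year 5: $23,408 × 3/28 = $2,508. Book value $2,808.
Accumulated through year 5 = $23,708 − $2,808 = $20,900.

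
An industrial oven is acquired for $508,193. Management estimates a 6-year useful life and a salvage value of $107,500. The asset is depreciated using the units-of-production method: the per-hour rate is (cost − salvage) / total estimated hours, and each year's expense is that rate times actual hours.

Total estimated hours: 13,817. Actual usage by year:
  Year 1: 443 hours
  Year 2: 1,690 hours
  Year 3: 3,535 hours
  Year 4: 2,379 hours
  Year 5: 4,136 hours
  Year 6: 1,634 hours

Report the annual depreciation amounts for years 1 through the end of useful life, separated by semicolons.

$12,847; $49,010; $102,515; $68,991; $119,944; $47,386

Depreciable base = $508,193 − $107,500 = $400,693.
Rate = $400,693 / 13,817 hours = $29 per hour.
Year 1: 443 × $29 = $12,847. Book value $495,346.
Year 2: 1,690 × $29 = $49,010. Book value $446,336.
Year 3: 3,535 × $29 = $102,515. Book value $343,821.
Year 4: 2,379 × $29 = $68,991. Book value $274,830.
Year 5: 4,136 × $29 = $119,944. Book value $154,886.
Year 6: 1,634 × $29 = $47,386. Book value $107,500.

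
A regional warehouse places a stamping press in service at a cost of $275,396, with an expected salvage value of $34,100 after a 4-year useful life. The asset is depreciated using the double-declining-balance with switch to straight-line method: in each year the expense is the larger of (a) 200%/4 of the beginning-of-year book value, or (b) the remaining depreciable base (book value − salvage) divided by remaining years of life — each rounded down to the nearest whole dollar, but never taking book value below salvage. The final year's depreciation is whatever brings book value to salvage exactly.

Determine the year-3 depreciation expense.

Depreciable base = $275,396 − $34,100 = $241,296.
Year 1: DB = ⌊$275,396 × 200%/4⌋ = $137,698; SL = ⌊$241,296/4⌋ = $60,324 → take DB $137,698. Book value $137,698.
Year 2: DB = ⌊$137,698 × 200%/4⌋ = $68,849; SL = ⌊$103,598/3⌋ = $34,532 → take DB $68,849. Book value $68,849.
Year 3: DB = ⌊$68,849 × 200%/4⌋ = $34,424; SL = ⌊$34,749/2⌋ = $17,374 → take DB $34,424. Book value $34,425.

$34,424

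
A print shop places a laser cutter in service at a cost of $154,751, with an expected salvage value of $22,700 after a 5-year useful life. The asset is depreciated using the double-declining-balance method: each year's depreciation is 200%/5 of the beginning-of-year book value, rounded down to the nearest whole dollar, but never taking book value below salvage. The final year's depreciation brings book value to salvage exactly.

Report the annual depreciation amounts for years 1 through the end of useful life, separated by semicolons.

$61,900; $37,140; $22,284; $10,727; $0

Depreciable base = $154,751 − $22,700 = $132,051.
Year 1: ⌊$154,751 × 200%/5⌋ = $61,900. Book value $92,851.
Year 2: ⌊$92,851 × 200%/5⌋ = $37,140. Book value $55,711.
Year 3: ⌊$55,711 × 200%/5⌋ = $22,284. Book value $33,427.
Year 4: ⌊$33,427 × 200%/5⌋ = $13,370, capped at $10,727. Book value $22,700.
Year 5 (final): $22,700 − $22,700 = $0. Book value $22,700.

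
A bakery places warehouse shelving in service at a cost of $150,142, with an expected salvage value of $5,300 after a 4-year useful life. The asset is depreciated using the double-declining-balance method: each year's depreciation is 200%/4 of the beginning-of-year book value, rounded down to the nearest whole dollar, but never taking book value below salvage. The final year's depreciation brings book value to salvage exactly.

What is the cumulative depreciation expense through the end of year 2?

Depreciable base = $150,142 − $5,300 = $144,842.
Year 1: ⌊$150,142 × 200%/4⌋ = $75,071. Book value $75,071.
Year 2: ⌊$75,071 × 200%/4⌋ = $37,535. Book value $37,536.
Accumulated through year 2 = $150,142 − $37,536 = $112,606.

$112,606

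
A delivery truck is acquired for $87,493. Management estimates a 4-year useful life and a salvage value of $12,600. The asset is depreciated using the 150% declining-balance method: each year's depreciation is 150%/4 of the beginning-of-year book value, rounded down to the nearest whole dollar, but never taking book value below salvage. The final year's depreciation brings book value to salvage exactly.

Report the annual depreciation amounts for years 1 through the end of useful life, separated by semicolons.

$32,809; $20,506; $12,816; $8,762

Depreciable base = $87,493 − $12,600 = $74,893.
Year 1: ⌊$87,493 × 150%/4⌋ = $32,809. Book value $54,684.
Year 2: ⌊$54,684 × 150%/4⌋ = $20,506. Book value $34,178.
Year 3: ⌊$34,178 × 150%/4⌋ = $12,816. Book value $21,362.
Year 4 (final): $21,362 − $12,600 = $8,762. Book value $12,600.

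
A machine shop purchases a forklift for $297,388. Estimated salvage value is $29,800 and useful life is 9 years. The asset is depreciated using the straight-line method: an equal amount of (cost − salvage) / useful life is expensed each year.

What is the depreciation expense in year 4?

Depreciable base = $297,388 − $29,800 = $267,588.
Annual expense = $267,588 / 9 = $29,732.

$29,732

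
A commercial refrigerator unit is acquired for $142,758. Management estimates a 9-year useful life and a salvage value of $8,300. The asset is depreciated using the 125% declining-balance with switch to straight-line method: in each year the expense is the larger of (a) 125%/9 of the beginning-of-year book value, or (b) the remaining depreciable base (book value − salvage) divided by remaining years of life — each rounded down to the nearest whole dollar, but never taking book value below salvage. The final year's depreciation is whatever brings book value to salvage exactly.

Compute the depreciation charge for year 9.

$13,810

Depreciable base = $142,758 − $8,300 = $134,458.
Year 1: DB = ⌊$142,758 × 125%/9⌋ = $19,827; SL = ⌊$134,458/9⌋ = $14,939 → take DB $19,827. Book value $122,931.
Year 2: DB = ⌊$122,931 × 125%/9⌋ = $17,073; SL = ⌊$114,631/8⌋ = $14,328 → take DB $17,073. Book value $105,858.
Year 3: DB = ⌊$105,858 × 125%/9⌋ = $14,702; SL = ⌊$97,558/7⌋ = $13,936 → take DB $14,702. Book value $91,156.
Year 4: DB = ⌊$91,156 × 125%/9⌋ = $12,660; SL = ⌊$82,856/6⌋ = $13,809 → take SL $13,809. Book value $77,347.
Year 5: DB = ⌊$77,347 × 125%/9⌋ = $10,742; SL = ⌊$69,047/5⌋ = $13,809 → take SL $13,809. Book value $63,538.
Year 6: DB = ⌊$63,538 × 125%/9⌋ = $8,824; SL = ⌊$55,238/4⌋ = $13,809 → take SL $13,809. Book value $49,729.
Year 7: DB = ⌊$49,729 × 125%/9⌋ = $6,906; SL = ⌊$41,429/3⌋ = $13,809 → take SL $13,809. Book value $35,920.
Year 8: DB = ⌊$35,920 × 125%/9⌋ = $4,988; SL = ⌊$27,620/2⌋ = $13,810 → take SL $13,810. Book value $22,110.
Year 9 (final): $22,110 − $8,300 = $13,810. Book value $8,300.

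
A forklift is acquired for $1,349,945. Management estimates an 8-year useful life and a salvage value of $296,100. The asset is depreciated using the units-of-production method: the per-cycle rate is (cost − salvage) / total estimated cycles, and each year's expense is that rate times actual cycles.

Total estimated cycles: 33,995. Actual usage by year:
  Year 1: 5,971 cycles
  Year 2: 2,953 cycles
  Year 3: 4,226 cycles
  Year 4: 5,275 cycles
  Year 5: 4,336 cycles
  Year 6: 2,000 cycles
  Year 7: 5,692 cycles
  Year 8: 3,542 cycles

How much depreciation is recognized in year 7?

$176,452

Depreciable base = $1,349,945 − $296,100 = $1,053,845.
Rate = $1,053,845 / 33,995 cycles = $31 per cycle.
Year 1: 5,971 × $31 = $185,101. Book value $1,164,844.
Year 2: 2,953 × $31 = $91,543. Book value $1,073,301.
Year 3: 4,226 × $31 = $131,006. Book value $942,295.
Year 4: 5,275 × $31 = $163,525. Book value $778,770.
Year 5: 4,336 × $31 = $134,416. Book value $644,354.
Year 6: 2,000 × $31 = $62,000. Book value $582,354.
Year 7: 5,692 × $31 = $176,452. Book value $405,902.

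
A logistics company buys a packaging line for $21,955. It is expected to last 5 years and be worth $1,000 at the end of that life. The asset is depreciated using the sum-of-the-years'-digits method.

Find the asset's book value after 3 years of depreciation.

$5,191

Depreciable base = $21,955 − $1,000 = $20,955.
Sum of the years' digits = 5+4+3+2+1 = 15.
Year 1: $20,955 × 5/15 = $6,985. Book value $14,970.
Year 2: $20,955 × 4/15 = $5,588. Book value $9,382.
Year 3: $20,955 × 3/15 = $4,191. Book value $5,191.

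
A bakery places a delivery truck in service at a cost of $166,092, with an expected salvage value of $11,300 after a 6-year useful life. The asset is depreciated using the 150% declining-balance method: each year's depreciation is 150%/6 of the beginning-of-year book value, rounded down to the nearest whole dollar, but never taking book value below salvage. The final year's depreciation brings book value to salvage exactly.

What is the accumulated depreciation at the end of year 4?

$113,538

Depreciable base = $166,092 − $11,300 = $154,792.
Year 1: ⌊$166,092 × 150%/6⌋ = $41,523. Book value $124,569.
Year 2: ⌊$124,569 × 150%/6⌋ = $31,142. Book value $93,427.
Year 3: ⌊$93,427 × 150%/6⌋ = $23,356. Book value $70,071.
Year 4: ⌊$70,071 × 150%/6⌋ = $17,517. Book value $52,554.
Accumulated through year 4 = $166,092 − $52,554 = $113,538.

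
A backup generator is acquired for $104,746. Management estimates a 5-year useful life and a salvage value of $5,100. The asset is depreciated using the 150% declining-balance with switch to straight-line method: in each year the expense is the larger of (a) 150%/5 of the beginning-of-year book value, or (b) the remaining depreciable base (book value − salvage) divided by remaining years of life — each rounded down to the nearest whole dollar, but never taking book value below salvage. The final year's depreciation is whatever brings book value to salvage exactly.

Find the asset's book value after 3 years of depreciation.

Depreciable base = $104,746 − $5,100 = $99,646.
Year 1: DB = ⌊$104,746 × 150%/5⌋ = $31,423; SL = ⌊$99,646/5⌋ = $19,929 → take DB $31,423. Book value $73,323.
Year 2: DB = ⌊$73,323 × 150%/5⌋ = $21,996; SL = ⌊$68,223/4⌋ = $17,055 → take DB $21,996. Book value $51,327.
Year 3: DB = ⌊$51,327 × 150%/5⌋ = $15,398; SL = ⌊$46,227/3⌋ = $15,409 → take SL $15,409. Book value $35,918.

$35,918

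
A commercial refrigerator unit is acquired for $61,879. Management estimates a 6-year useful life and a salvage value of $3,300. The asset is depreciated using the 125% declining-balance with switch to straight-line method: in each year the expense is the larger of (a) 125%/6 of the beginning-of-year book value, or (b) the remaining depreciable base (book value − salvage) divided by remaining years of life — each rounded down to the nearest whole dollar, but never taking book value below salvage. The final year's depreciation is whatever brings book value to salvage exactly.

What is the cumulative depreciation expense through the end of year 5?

$49,708

Depreciable base = $61,879 − $3,300 = $58,579.
Year 1: DB = ⌊$61,879 × 125%/6⌋ = $12,891; SL = ⌊$58,579/6⌋ = $9,763 → take DB $12,891. Book value $48,988.
Year 2: DB = ⌊$48,988 × 125%/6⌋ = $10,205; SL = ⌊$45,688/5⌋ = $9,137 → take DB $10,205. Book value $38,783.
Year 3: DB = ⌊$38,783 × 125%/6⌋ = $8,079; SL = ⌊$35,483/4⌋ = $8,870 → take SL $8,870. Book value $29,913.
Year 4: DB = ⌊$29,913 × 125%/6⌋ = $6,231; SL = ⌊$26,613/3⌋ = $8,871 → take SL $8,871. Book value $21,042.
Year 5: DB = ⌊$21,042 × 125%/6⌋ = $4,383; SL = ⌊$17,742/2⌋ = $8,871 → take SL $8,871. Book value $12,171.
Accumulated through year 5 = $61,879 − $12,171 = $49,708.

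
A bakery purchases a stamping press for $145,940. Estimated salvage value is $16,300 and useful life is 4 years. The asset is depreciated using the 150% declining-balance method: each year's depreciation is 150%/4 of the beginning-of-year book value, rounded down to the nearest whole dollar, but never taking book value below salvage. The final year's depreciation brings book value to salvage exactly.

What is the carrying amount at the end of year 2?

$57,009

Depreciable base = $145,940 − $16,300 = $129,640.
Year 1: ⌊$145,940 × 150%/4⌋ = $54,727. Book value $91,213.
Year 2: ⌊$91,213 × 150%/4⌋ = $34,204. Book value $57,009.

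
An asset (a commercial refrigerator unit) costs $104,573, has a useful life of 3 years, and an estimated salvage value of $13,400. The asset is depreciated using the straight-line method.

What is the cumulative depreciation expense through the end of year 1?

Depreciable base = $104,573 − $13,400 = $91,173.
Annual expense = $91,173 / 3 = $30,391.
End of year 1: book value $74,182.
Accumulated through year 1 = $104,573 − $74,182 = $30,391.

$30,391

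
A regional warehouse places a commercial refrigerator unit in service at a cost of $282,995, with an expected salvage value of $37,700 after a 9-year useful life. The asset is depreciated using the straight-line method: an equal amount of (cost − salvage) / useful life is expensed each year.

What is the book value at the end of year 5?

$146,720

Depreciable base = $282,995 − $37,700 = $245,295.
Annual expense = $245,295 / 9 = $27,255.
End of year 1: book value $255,740.
End of year 2: book value $228,485.
End of year 3: book value $201,230.
End of year 4: book value $173,975.
End of year 5: book value $146,720.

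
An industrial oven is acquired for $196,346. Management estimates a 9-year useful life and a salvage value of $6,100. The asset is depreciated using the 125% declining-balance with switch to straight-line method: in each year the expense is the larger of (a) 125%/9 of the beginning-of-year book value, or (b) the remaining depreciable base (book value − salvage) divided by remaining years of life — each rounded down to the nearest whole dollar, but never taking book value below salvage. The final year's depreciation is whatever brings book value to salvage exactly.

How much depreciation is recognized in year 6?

Depreciable base = $196,346 − $6,100 = $190,246.
Year 1: DB = ⌊$196,346 × 125%/9⌋ = $27,270; SL = ⌊$190,246/9⌋ = $21,138 → take DB $27,270. Book value $169,076.
Year 2: DB = ⌊$169,076 × 125%/9⌋ = $23,482; SL = ⌊$162,976/8⌋ = $20,372 → take DB $23,482. Book value $145,594.
Year 3: DB = ⌊$145,594 × 125%/9⌋ = $20,221; SL = ⌊$139,494/7⌋ = $19,927 → take DB $20,221. Book value $125,373.
Year 4: DB = ⌊$125,373 × 125%/9⌋ = $17,412; SL = ⌊$119,273/6⌋ = $19,878 → take SL $19,878. Book value $105,495.
Year 5: DB = ⌊$105,495 × 125%/9⌋ = $14,652; SL = ⌊$99,395/5⌋ = $19,879 → take SL $19,879. Book value $85,616.
Year 6: DB = ⌊$85,616 × 125%/9⌋ = $11,891; SL = ⌊$79,516/4⌋ = $19,879 → take SL $19,879. Book value $65,737.

$19,879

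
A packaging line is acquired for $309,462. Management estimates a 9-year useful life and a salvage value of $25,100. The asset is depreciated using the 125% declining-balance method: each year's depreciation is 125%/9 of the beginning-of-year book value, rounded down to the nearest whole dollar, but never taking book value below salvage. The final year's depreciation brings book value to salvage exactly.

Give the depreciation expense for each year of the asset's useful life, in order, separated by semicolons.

$42,980; $37,011; $31,870; $27,444; $23,632; $20,350; $17,524; $15,090; $68,461

Depreciable base = $309,462 − $25,100 = $284,362.
Year 1: ⌊$309,462 × 125%/9⌋ = $42,980. Book value $266,482.
Year 2: ⌊$266,482 × 125%/9⌋ = $37,011. Book value $229,471.
Year 3: ⌊$229,471 × 125%/9⌋ = $31,870. Book value $197,601.
Year 4: ⌊$197,601 × 125%/9⌋ = $27,444. Book value $170,157.
Year 5: ⌊$170,157 × 125%/9⌋ = $23,632. Book value $146,525.
Year 6: ⌊$146,525 × 125%/9⌋ = $20,350. Book value $126,175.
Year 7: ⌊$126,175 × 125%/9⌋ = $17,524. Book value $108,651.
Year 8: ⌊$108,651 × 125%/9⌋ = $15,090. Book value $93,561.
Year 9 (final): $93,561 − $25,100 = $68,461. Book value $25,100.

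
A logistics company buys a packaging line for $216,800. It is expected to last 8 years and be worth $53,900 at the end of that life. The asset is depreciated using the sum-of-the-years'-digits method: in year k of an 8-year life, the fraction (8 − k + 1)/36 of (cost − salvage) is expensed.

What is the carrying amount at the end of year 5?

Depreciable base = $216,800 − $53,900 = $162,900.
Sum of the years' digits = 8+7+6+5+4+3+2+1 = 36.
Year 1: $162,900 × 8/36 = $36,200. Book value $180,600.
Year 2: $162,900 × 7/36 = $31,675. Book value $148,925.
Year 3: $162,900 × 6/36 = $27,150. Book value $121,775.
Year 4: $162,900 × 5/36 = $22,625. Book value $99,150.
Year 5: $162,900 × 4/36 = $18,100. Book value $81,050.

$81,050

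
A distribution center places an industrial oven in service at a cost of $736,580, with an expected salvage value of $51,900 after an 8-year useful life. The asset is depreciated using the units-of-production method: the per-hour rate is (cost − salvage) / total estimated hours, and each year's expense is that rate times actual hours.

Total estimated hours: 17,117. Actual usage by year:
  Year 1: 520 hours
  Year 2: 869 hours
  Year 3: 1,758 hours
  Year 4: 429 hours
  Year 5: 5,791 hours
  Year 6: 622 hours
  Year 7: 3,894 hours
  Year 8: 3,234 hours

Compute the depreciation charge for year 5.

Depreciable base = $736,580 − $51,900 = $684,680.
Rate = $684,680 / 17,117 hours = $40 per hour.
Year 1: 520 × $40 = $20,800. Book value $715,780.
Year 2: 869 × $40 = $34,760. Book value $681,020.
Year 3: 1,758 × $40 = $70,320. Book value $610,700.
Year 4: 429 × $40 = $17,160. Book value $593,540.
Year 5: 5,791 × $40 = $231,640. Book value $361,900.

$231,640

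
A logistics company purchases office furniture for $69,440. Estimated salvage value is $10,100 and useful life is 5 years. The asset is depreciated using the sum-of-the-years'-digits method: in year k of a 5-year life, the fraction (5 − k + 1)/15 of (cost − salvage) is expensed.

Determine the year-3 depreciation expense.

Depreciable base = $69,440 − $10,100 = $59,340.
Sum of the years' digits = 5+4+3+2+1 = 15.
Year 1: $59,340 × 5/15 = $19,780. Book value $49,660.
Year 2: $59,340 × 4/15 = $15,824. Book value $33,836.
Year 3: $59,340 × 3/15 = $11,868. Book value $21,968.

$11,868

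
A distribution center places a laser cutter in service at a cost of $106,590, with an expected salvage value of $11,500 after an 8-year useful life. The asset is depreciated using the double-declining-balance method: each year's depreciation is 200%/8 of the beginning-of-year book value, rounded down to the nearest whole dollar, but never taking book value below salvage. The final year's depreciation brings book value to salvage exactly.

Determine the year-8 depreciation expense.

Depreciable base = $106,590 − $11,500 = $95,090.
Year 1: ⌊$106,590 × 200%/8⌋ = $26,647. Book value $79,943.
Year 2: ⌊$79,943 × 200%/8⌋ = $19,985. Book value $59,958.
Year 3: ⌊$59,958 × 200%/8⌋ = $14,989. Book value $44,969.
Year 4: ⌊$44,969 × 200%/8⌋ = $11,242. Book value $33,727.
Year 5: ⌊$33,727 × 200%/8⌋ = $8,431. Book value $25,296.
Year 6: ⌊$25,296 × 200%/8⌋ = $6,324. Book value $18,972.
Year 7: ⌊$18,972 × 200%/8⌋ = $4,743. Book value $14,229.
Year 8 (final): $14,229 − $11,500 = $2,729. Book value $11,500.

$2,729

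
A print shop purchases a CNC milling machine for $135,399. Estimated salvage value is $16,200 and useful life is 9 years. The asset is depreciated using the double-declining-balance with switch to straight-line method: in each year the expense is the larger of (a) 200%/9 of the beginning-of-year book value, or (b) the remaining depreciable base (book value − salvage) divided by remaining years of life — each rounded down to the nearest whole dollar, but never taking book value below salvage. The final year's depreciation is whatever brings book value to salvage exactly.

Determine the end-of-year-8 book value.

Depreciable base = $135,399 − $16,200 = $119,199.
Year 1: DB = ⌊$135,399 × 200%/9⌋ = $30,088; SL = ⌊$119,199/9⌋ = $13,244 → take DB $30,088. Book value $105,311.
Year 2: DB = ⌊$105,311 × 200%/9⌋ = $23,402; SL = ⌊$89,111/8⌋ = $11,138 → take DB $23,402. Book value $81,909.
Year 3: DB = ⌊$81,909 × 200%/9⌋ = $18,202; SL = ⌊$65,709/7⌋ = $9,387 → take DB $18,202. Book value $63,707.
Year 4: DB = ⌊$63,707 × 200%/9⌋ = $14,157; SL = ⌊$47,507/6⌋ = $7,917 → take DB $14,157. Book value $49,550.
Year 5: DB = ⌊$49,550 × 200%/9⌋ = $11,011; SL = ⌊$33,350/5⌋ = $6,670 → take DB $11,011. Book value $38,539.
Year 6: DB = ⌊$38,539 × 200%/9⌋ = $8,564; SL = ⌊$22,339/4⌋ = $5,584 → take DB $8,564. Book value $29,975.
Year 7: DB = ⌊$29,975 × 200%/9⌋ = $6,661; SL = ⌊$13,775/3⌋ = $4,591 → take DB $6,661. Book value $23,314.
Year 8: DB = ⌊$23,314 × 200%/9⌋ = $5,180; SL = ⌊$7,114/2⌋ = $3,557 → take DB $5,180. Book value $18,134.

$18,134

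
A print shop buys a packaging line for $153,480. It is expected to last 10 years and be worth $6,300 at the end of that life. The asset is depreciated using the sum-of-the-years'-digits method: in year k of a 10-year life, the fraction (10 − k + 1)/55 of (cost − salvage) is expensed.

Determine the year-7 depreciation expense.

Depreciable base = $153,480 − $6,300 = $147,180.
Sum of the years' digits = 10+9+8+7+6+5+4+3+2+1 = 55.
Year 1: $147,180 × 10/55 = $26,760. Book value $126,720.
Year 2: $147,180 × 9/55 = $24,084. Book value $102,636.
Year 3: $147,180 × 8/55 = $21,408. Book value $81,228.
Year 4: $147,180 × 7/55 = $18,732. Book value $62,496.
Year 5: $147,180 × 6/55 = $16,056. Book value $46,440.
Year 6: $147,180 × 5/55 = $13,380. Book value $33,060.
Year 7: $147,180 × 4/55 = $10,704. Book value $22,356.

$10,704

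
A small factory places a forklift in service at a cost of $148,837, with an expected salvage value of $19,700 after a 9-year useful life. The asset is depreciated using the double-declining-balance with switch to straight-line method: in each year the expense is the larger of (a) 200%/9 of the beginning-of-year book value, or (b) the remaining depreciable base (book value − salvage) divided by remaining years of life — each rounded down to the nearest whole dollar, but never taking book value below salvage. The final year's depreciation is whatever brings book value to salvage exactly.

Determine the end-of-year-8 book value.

Depreciable base = $148,837 − $19,700 = $129,137.
Year 1: DB = ⌊$148,837 × 200%/9⌋ = $33,074; SL = ⌊$129,137/9⌋ = $14,348 → take DB $33,074. Book value $115,763.
Year 2: DB = ⌊$115,763 × 200%/9⌋ = $25,725; SL = ⌊$96,063/8⌋ = $12,007 → take DB $25,725. Book value $90,038.
Year 3: DB = ⌊$90,038 × 200%/9⌋ = $20,008; SL = ⌊$70,338/7⌋ = $10,048 → take DB $20,008. Book value $70,030.
Year 4: DB = ⌊$70,030 × 200%/9⌋ = $15,562; SL = ⌊$50,330/6⌋ = $8,388 → take DB $15,562. Book value $54,468.
Year 5: DB = ⌊$54,468 × 200%/9⌋ = $12,104; SL = ⌊$34,768/5⌋ = $6,953 → take DB $12,104. Book value $42,364.
Year 6: DB = ⌊$42,364 × 200%/9⌋ = $9,414; SL = ⌊$22,664/4⌋ = $5,666 → take DB $9,414. Book value $32,950.
Year 7: DB = ⌊$32,950 × 200%/9⌋ = $7,322; SL = ⌊$13,250/3⌋ = $4,416 → take DB $7,322. Book value $25,628.
Year 8: DB = ⌊$25,628 × 200%/9⌋ = $5,695; SL = ⌊$5,928/2⌋ = $2,964 → take DB $5,695. Book value $19,933.

$19,933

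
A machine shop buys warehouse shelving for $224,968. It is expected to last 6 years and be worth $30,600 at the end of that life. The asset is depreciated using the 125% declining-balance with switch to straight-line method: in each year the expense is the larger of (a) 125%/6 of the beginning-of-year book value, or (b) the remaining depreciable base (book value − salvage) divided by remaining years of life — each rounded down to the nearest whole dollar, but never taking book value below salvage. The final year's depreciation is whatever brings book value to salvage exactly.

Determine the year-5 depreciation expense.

Depreciable base = $224,968 − $30,600 = $194,368.
Year 1: DB = ⌊$224,968 × 125%/6⌋ = $46,868; SL = ⌊$194,368/6⌋ = $32,394 → take DB $46,868. Book value $178,100.
Year 2: DB = ⌊$178,100 × 125%/6⌋ = $37,104; SL = ⌊$147,500/5⌋ = $29,500 → take DB $37,104. Book value $140,996.
Year 3: DB = ⌊$140,996 × 125%/6⌋ = $29,374; SL = ⌊$110,396/4⌋ = $27,599 → take DB $29,374. Book value $111,622.
Year 4: DB = ⌊$111,622 × 125%/6⌋ = $23,254; SL = ⌊$81,022/3⌋ = $27,007 → take SL $27,007. Book value $84,615.
Year 5: DB = ⌊$84,615 × 125%/6⌋ = $17,628; SL = ⌊$54,015/2⌋ = $27,007 → take SL $27,007. Book value $57,608.

$27,007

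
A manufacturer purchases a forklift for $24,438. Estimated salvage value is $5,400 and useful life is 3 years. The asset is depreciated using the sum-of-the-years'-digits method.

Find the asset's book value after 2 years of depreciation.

Depreciable base = $24,438 − $5,400 = $19,038.
Sum of the years' digits = 3+2+1 = 6.
Year 1: $19,038 × 3/6 = $9,519. Book value $14,919.
Year 2: $19,038 × 2/6 = $6,346. Book value $8,573.

$8,573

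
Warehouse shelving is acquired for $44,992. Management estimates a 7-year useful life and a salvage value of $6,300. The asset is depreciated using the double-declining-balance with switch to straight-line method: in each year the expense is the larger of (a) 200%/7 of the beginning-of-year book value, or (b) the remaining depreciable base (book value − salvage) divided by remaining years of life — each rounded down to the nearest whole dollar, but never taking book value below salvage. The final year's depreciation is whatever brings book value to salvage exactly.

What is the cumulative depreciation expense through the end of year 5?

Depreciable base = $44,992 − $6,300 = $38,692.
Year 1: DB = ⌊$44,992 × 200%/7⌋ = $12,854; SL = ⌊$38,692/7⌋ = $5,527 → take DB $12,854. Book value $32,138.
Year 2: DB = ⌊$32,138 × 200%/7⌋ = $9,182; SL = ⌊$25,838/6⌋ = $4,306 → take DB $9,182. Book value $22,956.
Year 3: DB = ⌊$22,956 × 200%/7⌋ = $6,558; SL = ⌊$16,656/5⌋ = $3,331 → take DB $6,558. Book value $16,398.
Year 4: DB = ⌊$16,398 × 200%/7⌋ = $4,685; SL = ⌊$10,098/4⌋ = $2,524 → take DB $4,685. Book value $11,713.
Year 5: DB = ⌊$11,713 × 200%/7⌋ = $3,346; SL = ⌊$5,413/3⌋ = $1,804 → take DB $3,346. Book value $8,367.
Accumulated through year 5 = $44,992 − $8,367 = $36,625.

$36,625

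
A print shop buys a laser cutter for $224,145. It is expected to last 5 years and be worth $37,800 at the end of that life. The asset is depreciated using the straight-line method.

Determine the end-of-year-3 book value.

Depreciable base = $224,145 − $37,800 = $186,345.
Annual expense = $186,345 / 5 = $37,269.
End of year 1: book value $186,876.
End of year 2: book value $149,607.
End of year 3: book value $112,338.

$112,338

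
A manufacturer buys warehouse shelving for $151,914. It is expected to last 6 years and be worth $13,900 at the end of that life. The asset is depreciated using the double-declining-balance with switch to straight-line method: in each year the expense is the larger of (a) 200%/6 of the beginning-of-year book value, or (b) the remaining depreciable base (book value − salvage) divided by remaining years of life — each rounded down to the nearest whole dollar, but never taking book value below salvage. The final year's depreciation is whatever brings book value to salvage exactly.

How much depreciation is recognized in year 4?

$15,004

Depreciable base = $151,914 − $13,900 = $138,014.
Year 1: DB = ⌊$151,914 × 200%/6⌋ = $50,638; SL = ⌊$138,014/6⌋ = $23,002 → take DB $50,638. Book value $101,276.
Year 2: DB = ⌊$101,276 × 200%/6⌋ = $33,758; SL = ⌊$87,376/5⌋ = $17,475 → take DB $33,758. Book value $67,518.
Year 3: DB = ⌊$67,518 × 200%/6⌋ = $22,506; SL = ⌊$53,618/4⌋ = $13,404 → take DB $22,506. Book value $45,012.
Year 4: DB = ⌊$45,012 × 200%/6⌋ = $15,004; SL = ⌊$31,112/3⌋ = $10,370 → take DB $15,004. Book value $30,008.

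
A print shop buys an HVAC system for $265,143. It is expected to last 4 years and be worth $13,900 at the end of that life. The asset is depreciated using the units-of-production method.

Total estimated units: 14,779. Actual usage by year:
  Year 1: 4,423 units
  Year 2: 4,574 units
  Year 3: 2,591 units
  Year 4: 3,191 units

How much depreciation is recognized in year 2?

Depreciable base = $265,143 − $13,900 = $251,243.
Rate = $251,243 / 14,779 units = $17 per unit.
Year 1: 4,423 × $17 = $75,191. Book value $189,952.
Year 2: 4,574 × $17 = $77,758. Book value $112,194.

$77,758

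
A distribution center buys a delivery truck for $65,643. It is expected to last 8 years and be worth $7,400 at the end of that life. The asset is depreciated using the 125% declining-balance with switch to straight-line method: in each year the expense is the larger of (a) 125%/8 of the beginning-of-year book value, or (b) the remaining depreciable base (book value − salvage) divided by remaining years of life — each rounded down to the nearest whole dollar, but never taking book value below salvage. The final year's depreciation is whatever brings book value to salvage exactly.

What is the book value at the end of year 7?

$13,807

Depreciable base = $65,643 − $7,400 = $58,243.
Year 1: DB = ⌊$65,643 × 125%/8⌋ = $10,256; SL = ⌊$58,243/8⌋ = $7,280 → take DB $10,256. Book value $55,387.
Year 2: DB = ⌊$55,387 × 125%/8⌋ = $8,654; SL = ⌊$47,987/7⌋ = $6,855 → take DB $8,654. Book value $46,733.
Year 3: DB = ⌊$46,733 × 125%/8⌋ = $7,302; SL = ⌊$39,333/6⌋ = $6,555 → take DB $7,302. Book value $39,431.
Year 4: DB = ⌊$39,431 × 125%/8⌋ = $6,161; SL = ⌊$32,031/5⌋ = $6,406 → take SL $6,406. Book value $33,025.
Year 5: DB = ⌊$33,025 × 125%/8⌋ = $5,160; SL = ⌊$25,625/4⌋ = $6,406 → take SL $6,406. Book value $26,619.
Year 6: DB = ⌊$26,619 × 125%/8⌋ = $4,159; SL = ⌊$19,219/3⌋ = $6,406 → take SL $6,406. Book value $20,213.
Year 7: DB = ⌊$20,213 × 125%/8⌋ = $3,158; SL = ⌊$12,813/2⌋ = $6,406 → take SL $6,406. Book value $13,807.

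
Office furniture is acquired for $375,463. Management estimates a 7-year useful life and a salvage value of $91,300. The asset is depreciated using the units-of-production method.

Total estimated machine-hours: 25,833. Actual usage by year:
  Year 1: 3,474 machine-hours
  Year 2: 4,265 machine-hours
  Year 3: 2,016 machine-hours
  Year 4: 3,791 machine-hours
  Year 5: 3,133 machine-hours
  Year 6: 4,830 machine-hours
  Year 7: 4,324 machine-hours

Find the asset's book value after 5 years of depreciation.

Depreciable base = $375,463 − $91,300 = $284,163.
Rate = $284,163 / 25,833 machine-hours = $11 per machine-hour.
Year 1: 3,474 × $11 = $38,214. Book value $337,249.
Year 2: 4,265 × $11 = $46,915. Book value $290,334.
Year 3: 2,016 × $11 = $22,176. Book value $268,158.
Year 4: 3,791 × $11 = $41,701. Book value $226,457.
Year 5: 3,133 × $11 = $34,463. Book value $191,994.

$191,994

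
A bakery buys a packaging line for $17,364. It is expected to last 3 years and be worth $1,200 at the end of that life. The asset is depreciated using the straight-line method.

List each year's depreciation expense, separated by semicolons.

$5,388; $5,388; $5,388

Depreciable base = $17,364 − $1,200 = $16,164.
Annual expense = $16,164 / 3 = $5,388.
End of year 1: book value $11,976.
End of year 2: book value $6,588.
End of year 3: book value $1,200.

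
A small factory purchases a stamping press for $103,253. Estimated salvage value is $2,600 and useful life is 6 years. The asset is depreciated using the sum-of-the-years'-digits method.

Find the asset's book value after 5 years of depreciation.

Depreciable base = $103,253 − $2,600 = $100,653.
Sum of the years' digits = 6+5+4+3+2+1 = 21.
Year 1: $100,653 × 6/21 = $28,758. Book value $74,495.
Year 2: $100,653 × 5/21 = $23,965. Book value $50,530.
Year 3: $100,653 × 4/21 = $19,172. Book value $31,358.
Year 4: $100,653 × 3/21 = $14,379. Book value $16,979.
Year 5: $100,653 × 2/21 = $9,586. Book value $7,393.

$7,393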